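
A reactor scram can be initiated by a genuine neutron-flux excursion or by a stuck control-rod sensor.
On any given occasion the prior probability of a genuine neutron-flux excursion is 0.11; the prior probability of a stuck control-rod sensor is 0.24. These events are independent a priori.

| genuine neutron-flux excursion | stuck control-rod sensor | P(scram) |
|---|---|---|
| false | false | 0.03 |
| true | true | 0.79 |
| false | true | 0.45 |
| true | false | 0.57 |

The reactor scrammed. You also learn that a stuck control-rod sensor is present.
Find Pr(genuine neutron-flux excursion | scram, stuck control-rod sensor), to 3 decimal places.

For the numerator, keep only genuine neutron-flux excursion=true terms: 0.79*0.11 = 0.086900
Normalizer over all consistent configurations: 0.45*0.89 + 0.79*0.11 = 0.487400
P(genuine neutron-flux excursion | scram, stuck control-rod sensor) = 0.086900/0.487400 ≈ 0.178

Pr(genuine neutron-flux excursion | scram, stuck control-rod sensor) ≈ 0.178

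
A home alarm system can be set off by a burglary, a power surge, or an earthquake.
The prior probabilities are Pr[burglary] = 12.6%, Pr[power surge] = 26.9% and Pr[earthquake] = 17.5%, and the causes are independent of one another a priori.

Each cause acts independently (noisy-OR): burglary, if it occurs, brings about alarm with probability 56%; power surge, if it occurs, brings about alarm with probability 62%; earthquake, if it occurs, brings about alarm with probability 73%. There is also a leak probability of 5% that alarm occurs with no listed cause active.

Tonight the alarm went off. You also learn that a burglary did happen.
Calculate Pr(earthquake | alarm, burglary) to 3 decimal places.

Pr(earthquake | alarm, burglary) ≈ 0.228

Under noisy-OR, P(alarm | causes) = 1 − (1−0.05)·∏(1−qᵢ) over the active causes.
Sum P(alarm|·) weighted by the priors over the 4 (power surge, earthquake) configurations:
  P(alarm | burglary) = 0.582·0.731·0.825 + 0.88714·0.731·0.175 + 0.84116·0.269·0.825 + 0.957113·0.269·0.175
        = 0.350990 + 0.113487 + 0.186674 + 0.045056 = 0.696207
Configurations with earthquake contribute 0.158543, so
  P(earthquake | alarm, burglary) = 0.158543 / 0.696207 ≈ 0.228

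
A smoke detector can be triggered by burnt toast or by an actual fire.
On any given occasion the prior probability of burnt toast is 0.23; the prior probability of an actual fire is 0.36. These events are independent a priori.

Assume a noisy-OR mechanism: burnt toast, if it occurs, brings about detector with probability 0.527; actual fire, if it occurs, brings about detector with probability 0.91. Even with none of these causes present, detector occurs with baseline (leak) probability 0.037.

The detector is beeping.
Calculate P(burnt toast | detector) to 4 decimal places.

P(burnt toast | detector) ≈ 0.3702

Under noisy-OR, P(detector | causes) = 1 − (1−0.037)·∏(1−qᵢ) over the active causes.
Sum P(detector|·) weighted by the priors over the 4 (burnt toast, actual fire) configurations:
  P(detector) = 0.037×0.77×0.64 + 0.91333×0.77×0.36 + 0.544501×0.23×0.64 + 0.959005×0.23×0.36
        = 0.018234 + 0.253175 + 0.080151 + 0.079406 = 0.430966
Keeping only the burnt toast-present terms gives 0.159557, so
  P(burnt toast | detector) = 0.159557 / 0.430966 ≈ 0.3702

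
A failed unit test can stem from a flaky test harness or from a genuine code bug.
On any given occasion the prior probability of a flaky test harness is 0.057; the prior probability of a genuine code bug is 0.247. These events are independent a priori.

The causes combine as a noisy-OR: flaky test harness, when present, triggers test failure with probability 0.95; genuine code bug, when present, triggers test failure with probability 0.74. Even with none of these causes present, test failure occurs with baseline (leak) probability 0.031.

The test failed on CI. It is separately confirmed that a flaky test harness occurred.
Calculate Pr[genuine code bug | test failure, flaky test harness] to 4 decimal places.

Under noisy-OR, P(test failure | causes) = 1 − (1−0.031)·∏(1−qᵢ) over the active causes.
P(test failure | flaky test harness) = 0.95155×0.753 + 0.987403×0.247 = 0.716517 + 0.243889 = 0.960406
Restricting to configurations with genuine code bug present: 0.987403×0.247 = 0.243889.
So P(genuine code bug | test failure, flaky test harness) = 0.243889/0.960406 ≈ 0.2539.

Pr[genuine code bug | test failure, flaky test harness] ≈ 0.2539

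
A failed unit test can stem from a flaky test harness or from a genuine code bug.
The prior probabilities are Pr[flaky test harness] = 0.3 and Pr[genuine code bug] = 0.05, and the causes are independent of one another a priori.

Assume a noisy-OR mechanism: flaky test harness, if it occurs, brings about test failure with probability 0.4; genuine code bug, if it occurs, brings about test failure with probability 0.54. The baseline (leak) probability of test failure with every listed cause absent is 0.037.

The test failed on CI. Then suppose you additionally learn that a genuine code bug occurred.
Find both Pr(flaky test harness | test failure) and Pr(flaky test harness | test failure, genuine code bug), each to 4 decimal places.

Pr(flaky test harness | test failure) ≈ 0.7486; Pr(flaky test harness | test failure, genuine code bug) ≈ 0.3610

Under noisy-OR, P(test failure | causes) = 1 − (1−0.037)·∏(1−qᵢ) over the active causes.
Weight on flaky test harness=true, given the evidence: 0.120327 + 0.011013 = 0.131340
Normalizer over all consistent configurations: 0.037*0.7*0.95 + 0.55702*0.7*0.05 + 0.4222*0.3*0.95 + 0.734212*0.3*0.05 = 0.175441
P(flaky test harness | test failure) = 0.131340/0.175441 ≈ 0.7486

With the extra evidence:
P(test failure | genuine code bug) = 0.55702×0.7 + 0.734212×0.3 = 0.389914 + 0.220264 = 0.610178
The flaky test harness-present share is 0.734212×0.3 = 0.220264.
So P(flaky test harness | test failure, genuine code bug) = 0.220264/0.610178 ≈ 0.3610.
— genuine code bug explains away the evidence for flaky test harness.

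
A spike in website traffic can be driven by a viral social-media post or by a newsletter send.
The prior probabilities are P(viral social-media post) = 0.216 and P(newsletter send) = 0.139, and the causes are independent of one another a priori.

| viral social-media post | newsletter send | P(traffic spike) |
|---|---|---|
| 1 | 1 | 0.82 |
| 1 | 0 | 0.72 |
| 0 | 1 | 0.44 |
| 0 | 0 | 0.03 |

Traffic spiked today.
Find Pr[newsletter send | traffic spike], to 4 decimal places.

Pr[newsletter send | traffic spike] ≈ 0.3201

Enumerate the 4 (viral social-media post, newsletter send) configurations and weight by the priors:
  P(traffic spike) = 0.03*0.784*0.861 + 0.44*0.784*0.139 + 0.72*0.216*0.861 + 0.82*0.216*0.139
        = 0.020251 + 0.047949 + 0.133903 + 0.024620 = 0.226723
The terms with newsletter send present sum to 0.072569, so
  P(newsletter send | traffic spike) = 0.072569 / 0.226723 ≈ 0.3201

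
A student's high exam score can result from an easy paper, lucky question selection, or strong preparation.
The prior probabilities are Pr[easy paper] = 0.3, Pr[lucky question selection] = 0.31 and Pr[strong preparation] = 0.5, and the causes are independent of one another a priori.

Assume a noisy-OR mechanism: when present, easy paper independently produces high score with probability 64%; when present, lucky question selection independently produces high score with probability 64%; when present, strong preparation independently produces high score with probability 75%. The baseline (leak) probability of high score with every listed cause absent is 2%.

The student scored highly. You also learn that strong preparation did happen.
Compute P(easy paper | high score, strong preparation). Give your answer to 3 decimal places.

P(easy paper | high score, strong preparation) ≈ 0.331

Under noisy-OR, P(high score | causes) = 1 − (1−0.02)·∏(1−qᵢ) over the active causes.
Weight on easy paper=true, given the evidence: 0.188743 + 0.090047 = 0.278790
Normalizer over all consistent configurations: 0.755×0.7×0.69 + 0.9118×0.7×0.31 + 0.9118×0.3×0.69 + 0.968248×0.3×0.31 = 0.841316
Posterior = 0.278790 / 0.841316 ≈ 0.331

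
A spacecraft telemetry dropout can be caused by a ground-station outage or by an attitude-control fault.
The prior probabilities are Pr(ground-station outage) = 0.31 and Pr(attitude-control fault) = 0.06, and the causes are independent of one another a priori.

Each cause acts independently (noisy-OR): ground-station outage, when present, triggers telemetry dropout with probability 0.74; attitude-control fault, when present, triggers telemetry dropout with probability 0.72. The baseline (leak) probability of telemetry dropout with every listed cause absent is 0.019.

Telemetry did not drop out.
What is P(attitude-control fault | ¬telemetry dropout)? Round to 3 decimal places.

P(attitude-control fault | ¬telemetry dropout) ≈ 0.018

Under noisy-OR, P(telemetry dropout | causes) = 1 − (1−0.019)·∏(1−qᵢ) over the active causes.
P(¬telemetry dropout) = 0.981·0.69·0.94 + 0.27468·0.69·0.06 + 0.25506·0.31·0.94 + 0.071417·0.31·0.06 = 0.636277 + 0.011372 + 0.074324 + 0.001328 = 0.723301
Of this, 0.012700 comes from 0.011372 + 0.001328 (the attitude-control fault=true cases).
P(attitude-control fault | ¬telemetry dropout) = 0.012700 / 0.723301 ≈ 0.018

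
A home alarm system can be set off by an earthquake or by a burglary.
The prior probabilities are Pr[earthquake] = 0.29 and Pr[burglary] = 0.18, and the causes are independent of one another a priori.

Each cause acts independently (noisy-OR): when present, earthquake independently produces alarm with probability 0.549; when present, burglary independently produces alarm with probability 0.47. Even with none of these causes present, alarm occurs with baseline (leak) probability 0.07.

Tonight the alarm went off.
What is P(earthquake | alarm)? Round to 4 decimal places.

P(earthquake | alarm) ≈ 0.6286

Under noisy-OR, P(alarm | causes) = 1 − (1−0.07)·∏(1−qᵢ) over the active causes.
By total probability over the 4 (earthquake, burglary) configurations:
  P(alarm) = 0.07×0.71×0.82 + 0.5071×0.71×0.18 + 0.58057×0.29×0.82 + 0.777702×0.29×0.18
        = 0.040754 + 0.064807 + 0.138060 + 0.040596 = 0.284217
The terms with earthquake present sum to 0.178656, so
  P(earthquake | alarm) = 0.178656 / 0.284217 ≈ 0.6286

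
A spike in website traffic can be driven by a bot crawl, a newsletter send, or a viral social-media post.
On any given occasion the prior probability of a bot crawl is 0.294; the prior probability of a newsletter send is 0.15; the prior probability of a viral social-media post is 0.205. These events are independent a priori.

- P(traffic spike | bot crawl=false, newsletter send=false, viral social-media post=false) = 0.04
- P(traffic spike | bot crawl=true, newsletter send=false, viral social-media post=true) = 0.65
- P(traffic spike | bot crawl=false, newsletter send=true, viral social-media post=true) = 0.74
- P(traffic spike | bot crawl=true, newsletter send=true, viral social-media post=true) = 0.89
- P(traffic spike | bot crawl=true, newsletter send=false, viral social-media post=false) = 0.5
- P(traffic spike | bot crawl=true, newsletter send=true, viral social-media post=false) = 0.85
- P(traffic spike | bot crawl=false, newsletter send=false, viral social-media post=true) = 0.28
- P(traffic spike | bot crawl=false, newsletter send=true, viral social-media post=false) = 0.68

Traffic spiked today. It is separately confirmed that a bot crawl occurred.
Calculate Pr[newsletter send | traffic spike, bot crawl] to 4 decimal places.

By total probability over the 4 (newsletter send, viral social-media post) configurations:
  P(traffic spike | bot crawl) = 0.5*0.85*0.795 + 0.65*0.85*0.205 + 0.85*0.15*0.795 + 0.89*0.15*0.205
        = 0.337875 + 0.113262 + 0.101363 + 0.027367 = 0.579867
Configurations with newsletter send contribute 0.128730, so
  P(newsletter send | traffic spike, bot crawl) = 0.128730 / 0.579867 ≈ 0.2220

Pr[newsletter send | traffic spike, bot crawl] ≈ 0.2220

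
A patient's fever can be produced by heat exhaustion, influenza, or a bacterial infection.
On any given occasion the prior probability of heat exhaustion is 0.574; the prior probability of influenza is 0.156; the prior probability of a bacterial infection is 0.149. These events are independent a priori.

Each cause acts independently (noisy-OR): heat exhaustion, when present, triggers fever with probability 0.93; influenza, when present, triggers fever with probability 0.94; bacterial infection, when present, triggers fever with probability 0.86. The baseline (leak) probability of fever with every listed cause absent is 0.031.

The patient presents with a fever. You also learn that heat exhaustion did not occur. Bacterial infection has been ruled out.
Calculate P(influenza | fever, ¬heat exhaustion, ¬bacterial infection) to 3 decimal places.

Under noisy-OR, P(fever | causes) = 1 − (1−0.031)·∏(1−qᵢ) over the active causes.
Numerator (weight on configurations with influenza): 0.94186*0.156 = 0.146930
Normalizer over all consistent configurations: 0.031*0.844 + 0.94186*0.156 = 0.173094
Posterior = 0.146930 / 0.173094 ≈ 0.849

P(influenza | fever, ¬heat exhaustion, ¬bacterial infection) ≈ 0.849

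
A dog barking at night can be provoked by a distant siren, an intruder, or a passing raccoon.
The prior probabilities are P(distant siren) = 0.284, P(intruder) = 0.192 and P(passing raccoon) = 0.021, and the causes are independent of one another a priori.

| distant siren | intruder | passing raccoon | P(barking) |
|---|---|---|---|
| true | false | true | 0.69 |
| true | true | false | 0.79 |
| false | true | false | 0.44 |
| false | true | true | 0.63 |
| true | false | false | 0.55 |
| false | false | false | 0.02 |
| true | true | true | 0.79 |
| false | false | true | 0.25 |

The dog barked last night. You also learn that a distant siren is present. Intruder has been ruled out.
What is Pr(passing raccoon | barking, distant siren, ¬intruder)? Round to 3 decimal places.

Pr(passing raccoon | barking, distant siren, ¬intruder) ≈ 0.026

For the numerator, keep only passing raccoon=true terms: 0.69×0.021 = 0.014490
Normalizer over all consistent configurations: 0.55×0.979 + 0.69×0.021 = 0.552940
Posterior = 0.014490 / 0.552940 ≈ 0.026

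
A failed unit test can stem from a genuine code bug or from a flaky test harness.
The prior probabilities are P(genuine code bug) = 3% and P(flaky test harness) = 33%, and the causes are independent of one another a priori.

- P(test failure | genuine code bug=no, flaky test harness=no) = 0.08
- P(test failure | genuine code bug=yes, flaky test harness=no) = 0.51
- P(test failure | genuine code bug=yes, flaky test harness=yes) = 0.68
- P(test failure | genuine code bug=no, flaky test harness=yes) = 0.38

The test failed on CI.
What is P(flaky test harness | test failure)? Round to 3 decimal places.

P(flaky test harness | test failure) ≈ 0.673

Sum P(test failure|·) weighted by the priors over the 4 (genuine code bug, flaky test harness) configurations:
  P(test failure) = 0.08*0.97*0.67 + 0.38*0.97*0.33 + 0.51*0.03*0.67 + 0.68*0.03*0.33
        = 0.051992 + 0.121638 + 0.010251 + 0.006732 = 0.190613
The terms with flaky test harness present sum to 0.128370, so
  P(flaky test harness | test failure) = 0.128370 / 0.190613 ≈ 0.673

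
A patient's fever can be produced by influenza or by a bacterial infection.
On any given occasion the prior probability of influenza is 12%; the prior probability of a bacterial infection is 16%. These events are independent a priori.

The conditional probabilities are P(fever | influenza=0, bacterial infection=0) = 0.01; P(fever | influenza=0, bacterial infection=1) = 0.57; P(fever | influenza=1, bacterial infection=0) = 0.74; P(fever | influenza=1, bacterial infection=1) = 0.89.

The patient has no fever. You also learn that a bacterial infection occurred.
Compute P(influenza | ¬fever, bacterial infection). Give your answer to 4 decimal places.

P(influenza | ¬fever, bacterial infection) ≈ 0.0337

Enumerate both values of influenza and weight by the priors:
  P(¬fever | bacterial infection) = 0.43·0.88 + 0.11·0.12
        = 0.378400 + 0.013200 = 0.391600
Configurations with influenza contribute 0.013200, so
  P(influenza | ¬fever, bacterial infection) = 0.013200 / 0.391600 ≈ 0.0337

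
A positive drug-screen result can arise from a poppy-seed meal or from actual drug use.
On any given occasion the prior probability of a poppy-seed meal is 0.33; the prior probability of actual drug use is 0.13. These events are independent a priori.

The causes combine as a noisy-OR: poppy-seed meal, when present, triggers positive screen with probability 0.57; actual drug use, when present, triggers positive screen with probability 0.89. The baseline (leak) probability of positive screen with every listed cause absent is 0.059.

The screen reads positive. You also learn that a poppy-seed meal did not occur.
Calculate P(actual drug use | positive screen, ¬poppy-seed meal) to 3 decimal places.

P(actual drug use | positive screen, ¬poppy-seed meal) ≈ 0.694

Under noisy-OR, P(positive screen | causes) = 1 − (1−0.059)·∏(1−qᵢ) over the active causes.
Enumerate both values of actual drug use and weight by the priors:
  P(positive screen | ¬poppy-seed meal) = 0.059×0.87 + 0.89649×0.13
        = 0.051330 + 0.116544 = 0.167874
Configurations with actual drug use contribute 0.116544, so
  P(actual drug use | positive screen, ¬poppy-seed meal) = 0.116544 / 0.167874 ≈ 0.694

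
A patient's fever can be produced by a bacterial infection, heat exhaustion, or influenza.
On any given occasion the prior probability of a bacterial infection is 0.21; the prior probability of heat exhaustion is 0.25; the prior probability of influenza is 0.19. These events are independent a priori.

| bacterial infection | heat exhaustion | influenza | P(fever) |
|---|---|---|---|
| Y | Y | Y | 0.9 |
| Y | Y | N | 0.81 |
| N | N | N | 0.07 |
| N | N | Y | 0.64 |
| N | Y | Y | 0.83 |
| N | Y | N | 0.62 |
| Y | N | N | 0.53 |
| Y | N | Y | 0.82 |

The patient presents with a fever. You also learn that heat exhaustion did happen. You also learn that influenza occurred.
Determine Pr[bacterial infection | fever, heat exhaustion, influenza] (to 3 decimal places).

Weight on bacterial infection=true, given the evidence: 0.9·0.21 = 0.189000
Normalizer over all consistent configurations: 0.83·0.79 + 0.9·0.21 = 0.844700
P(bacterial infection | fever, heat exhaustion, influenza) = 0.189000/0.844700 ≈ 0.224

Pr[bacterial infection | fever, heat exhaustion, influenza] ≈ 0.224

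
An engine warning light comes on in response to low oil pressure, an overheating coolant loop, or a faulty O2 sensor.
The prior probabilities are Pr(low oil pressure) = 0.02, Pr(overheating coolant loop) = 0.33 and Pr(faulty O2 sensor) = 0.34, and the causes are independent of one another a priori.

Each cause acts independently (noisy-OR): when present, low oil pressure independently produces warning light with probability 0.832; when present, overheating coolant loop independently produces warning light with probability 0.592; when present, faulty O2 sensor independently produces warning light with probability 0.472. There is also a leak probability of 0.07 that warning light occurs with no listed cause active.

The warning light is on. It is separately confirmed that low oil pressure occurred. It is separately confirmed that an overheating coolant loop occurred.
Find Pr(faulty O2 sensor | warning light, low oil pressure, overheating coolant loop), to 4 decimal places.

Pr(faulty O2 sensor | warning light, low oil pressure, overheating coolant loop) ≈ 0.3471

Under noisy-OR, P(warning light | causes) = 1 − (1−0.07)·∏(1−qᵢ) over the active causes.
Weight on faulty O2 sensor=true, given the evidence: 0.966342×0.34 = 0.328556
The normalizing constant is 0.936254×0.66 + 0.966342×0.34 = 0.946484
Posterior = 0.328556 / 0.946484 ≈ 0.3471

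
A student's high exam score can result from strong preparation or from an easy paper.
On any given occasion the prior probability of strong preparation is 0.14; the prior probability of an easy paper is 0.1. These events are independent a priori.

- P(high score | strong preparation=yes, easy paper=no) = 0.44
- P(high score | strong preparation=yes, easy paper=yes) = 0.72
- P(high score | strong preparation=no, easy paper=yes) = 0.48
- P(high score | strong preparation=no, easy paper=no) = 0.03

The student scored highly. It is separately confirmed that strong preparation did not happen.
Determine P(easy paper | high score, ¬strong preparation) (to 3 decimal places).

P(easy paper | high score, ¬strong preparation) ≈ 0.640

Numerator (weight on configurations with easy paper): 0.48·0.1 = 0.048000
Normalizer over all consistent configurations: 0.03·0.9 + 0.48·0.1 = 0.075000
P(easy paper | high score, ¬strong preparation) = 0.048000/0.075000 ≈ 0.640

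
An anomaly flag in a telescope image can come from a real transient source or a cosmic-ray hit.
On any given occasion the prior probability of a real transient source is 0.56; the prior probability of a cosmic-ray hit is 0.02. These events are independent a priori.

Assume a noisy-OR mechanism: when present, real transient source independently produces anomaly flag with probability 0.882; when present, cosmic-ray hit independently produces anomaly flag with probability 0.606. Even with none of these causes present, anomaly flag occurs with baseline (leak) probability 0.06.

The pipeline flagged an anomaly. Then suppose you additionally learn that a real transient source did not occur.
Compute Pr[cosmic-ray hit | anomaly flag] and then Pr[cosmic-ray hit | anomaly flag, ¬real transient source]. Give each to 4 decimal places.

Pr[cosmic-ray hit | anomaly flag] ≈ 0.0307; Pr[cosmic-ray hit | anomaly flag, ¬real transient source] ≈ 0.1764

Under noisy-OR, P(anomaly flag | causes) = 1 − (1−0.06)·∏(1−qᵢ) over the active causes.
By total probability over the 4 (real transient source, cosmic-ray hit) configurations:
  P(anomaly flag) = 0.06*0.44*0.98 + 0.62964*0.44*0.02 + 0.88908*0.56*0.98 + 0.956298*0.56*0.02
        = 0.025872 + 0.005541 + 0.487927 + 0.010711 = 0.530051
Configurations with cosmic-ray hit contribute 0.016252, so
  P(cosmic-ray hit | anomaly flag) = 0.016252 / 0.530051 ≈ 0.0307

With the extra evidence:
By total probability over both values of cosmic-ray hit:
  P(anomaly flag | ¬real transient source) = 0.06*0.98 + 0.62964*0.02
        = 0.058800 + 0.012593 = 0.071393
Configurations with cosmic-ray hit contribute 0.012593, so
  P(cosmic-ray hit | anomaly flag, ¬real transient source) = 0.012593 / 0.071393 ≈ 0.1764
With real transient source excluded, cosmic-ray hit must carry more of the explanatory weight for the anomaly flag.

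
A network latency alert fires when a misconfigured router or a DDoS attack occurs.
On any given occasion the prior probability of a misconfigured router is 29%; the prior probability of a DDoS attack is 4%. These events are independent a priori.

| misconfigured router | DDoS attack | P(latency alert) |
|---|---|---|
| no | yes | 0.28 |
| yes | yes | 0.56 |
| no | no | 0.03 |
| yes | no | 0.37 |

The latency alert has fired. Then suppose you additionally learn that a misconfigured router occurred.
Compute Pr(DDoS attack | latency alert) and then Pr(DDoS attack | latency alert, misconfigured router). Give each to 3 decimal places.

P(latency alert) = 0.03×0.71×0.96 + 0.28×0.71×0.04 + 0.37×0.29×0.96 + 0.56×0.29×0.04 = 0.020448 + 0.007952 + 0.103008 + 0.006496 = 0.137904
Restricting to configurations with DDoS attack present: 0.007952 + 0.006496 = 0.014448.
So P(DDoS attack | latency alert) = 0.014448/0.137904 ≈ 0.105.

Now also conditioning on misconfigured router=true:
P(latency alert | misconfigured router) = 0.37*0.96 + 0.56*0.04 = 0.355200 + 0.022400 = 0.377600
The DDoS attack-present share is 0.56*0.04 = 0.022400.
Hence the posterior is 0.022400/0.377600 ≈ 0.059.
— misconfigured router explains away the evidence for DDoS attack.

Pr(DDoS attack | latency alert) ≈ 0.105; Pr(DDoS attack | latency alert, misconfigured router) ≈ 0.059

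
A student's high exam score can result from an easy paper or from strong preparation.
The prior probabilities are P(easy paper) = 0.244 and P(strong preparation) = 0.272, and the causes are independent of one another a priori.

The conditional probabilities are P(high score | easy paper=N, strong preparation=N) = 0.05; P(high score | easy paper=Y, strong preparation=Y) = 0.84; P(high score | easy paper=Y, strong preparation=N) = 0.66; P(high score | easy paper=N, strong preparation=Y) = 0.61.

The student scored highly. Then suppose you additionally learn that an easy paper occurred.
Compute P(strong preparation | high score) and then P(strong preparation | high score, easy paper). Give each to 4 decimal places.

P(high score) = 0.05·0.756·0.728 + 0.61·0.756·0.272 + 0.66·0.244·0.728 + 0.84·0.244·0.272 = 0.027518 + 0.125436 + 0.117237 + 0.055749 = 0.325940
Restricting to configurations with strong preparation present: 0.125436 + 0.055749 = 0.181185.
So P(strong preparation | high score) = 0.181185/0.325940 ≈ 0.5559.

Now condition on the additional information:
By total probability over both values of strong preparation:
  P(high score | easy paper) = 0.66×0.728 + 0.84×0.272
        = 0.480480 + 0.228480 = 0.708960
Configurations with strong preparation contribute 0.228480, so
  P(strong preparation | high score, easy paper) = 0.228480 / 0.708960 ≈ 0.3223
The drop from 0.5559 to 0.3223 is the explaining-away (discounting) effect.

P(strong preparation | high score) ≈ 0.5559; P(strong preparation | high score, easy paper) ≈ 0.3223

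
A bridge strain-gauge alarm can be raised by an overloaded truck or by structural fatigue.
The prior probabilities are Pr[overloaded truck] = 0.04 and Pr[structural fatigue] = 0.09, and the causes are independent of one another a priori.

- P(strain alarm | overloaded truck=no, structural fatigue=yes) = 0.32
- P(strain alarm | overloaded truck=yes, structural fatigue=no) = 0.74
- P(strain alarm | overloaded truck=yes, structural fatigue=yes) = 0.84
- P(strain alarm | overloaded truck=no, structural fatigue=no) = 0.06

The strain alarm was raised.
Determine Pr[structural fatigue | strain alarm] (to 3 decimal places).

P(strain alarm) = 0.06*0.96*0.91 + 0.32*0.96*0.09 + 0.74*0.04*0.91 + 0.84*0.04*0.09 = 0.052416 + 0.027648 + 0.026936 + 0.003024 = 0.110024
Of this, 0.030672 comes from 0.027648 + 0.003024 (the structural fatigue=true cases).
So P(structural fatigue | strain alarm) = 0.030672/0.110024 ≈ 0.279.

Pr[structural fatigue | strain alarm] ≈ 0.279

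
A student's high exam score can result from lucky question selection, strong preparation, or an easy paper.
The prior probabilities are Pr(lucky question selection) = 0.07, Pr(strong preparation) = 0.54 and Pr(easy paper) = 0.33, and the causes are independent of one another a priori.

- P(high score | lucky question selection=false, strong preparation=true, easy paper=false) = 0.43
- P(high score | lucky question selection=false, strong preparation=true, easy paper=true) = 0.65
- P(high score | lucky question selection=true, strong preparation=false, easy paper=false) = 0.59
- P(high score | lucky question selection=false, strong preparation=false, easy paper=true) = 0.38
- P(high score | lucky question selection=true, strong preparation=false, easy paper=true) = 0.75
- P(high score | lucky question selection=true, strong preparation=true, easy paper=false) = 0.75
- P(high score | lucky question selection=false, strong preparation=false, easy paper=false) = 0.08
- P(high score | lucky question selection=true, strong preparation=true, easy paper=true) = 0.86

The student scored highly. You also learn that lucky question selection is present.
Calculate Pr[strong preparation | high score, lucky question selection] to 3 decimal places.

P(high score | lucky question selection) = 0.59·0.46·0.67 + 0.75·0.46·0.33 + 0.75·0.54·0.67 + 0.86·0.54·0.33 = 0.181838 + 0.113850 + 0.271350 + 0.153252 = 0.720290
Of this, 0.424602 comes from 0.271350 + 0.153252 (the strong preparation=true cases).
P(strong preparation | high score, lucky question selection) = 0.424602 / 0.720290 ≈ 0.589

Pr[strong preparation | high score, lucky question selection] ≈ 0.589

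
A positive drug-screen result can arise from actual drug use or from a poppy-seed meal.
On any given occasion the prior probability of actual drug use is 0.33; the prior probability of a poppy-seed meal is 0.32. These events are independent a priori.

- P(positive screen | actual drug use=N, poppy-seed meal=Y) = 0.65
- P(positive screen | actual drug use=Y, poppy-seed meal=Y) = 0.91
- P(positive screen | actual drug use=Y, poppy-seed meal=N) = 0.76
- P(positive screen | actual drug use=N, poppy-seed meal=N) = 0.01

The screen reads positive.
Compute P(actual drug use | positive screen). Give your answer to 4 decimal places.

P(actual drug use | positive screen) ≈ 0.6495

Enumerate the 4 (actual drug use, poppy-seed meal) configurations and weight by the priors:
  P(positive screen) = 0.01·0.67·0.68 + 0.65·0.67·0.32 + 0.76·0.33·0.68 + 0.91·0.33·0.32
        = 0.004556 + 0.139360 + 0.170544 + 0.096096 = 0.410556
Keeping only the actual drug use-present terms gives 0.266640, so
  P(actual drug use | positive screen) = 0.266640 / 0.410556 ≈ 0.6495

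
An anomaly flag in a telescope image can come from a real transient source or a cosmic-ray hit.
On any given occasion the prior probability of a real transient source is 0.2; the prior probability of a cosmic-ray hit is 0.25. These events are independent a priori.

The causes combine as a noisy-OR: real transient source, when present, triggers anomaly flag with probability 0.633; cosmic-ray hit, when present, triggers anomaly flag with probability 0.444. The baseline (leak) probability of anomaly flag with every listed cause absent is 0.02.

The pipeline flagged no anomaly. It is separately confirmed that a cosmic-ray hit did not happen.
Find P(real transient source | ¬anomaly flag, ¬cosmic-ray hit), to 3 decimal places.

P(real transient source | ¬anomaly flag, ¬cosmic-ray hit) ≈ 0.084

Under noisy-OR, P(anomaly flag | causes) = 1 − (1−0.02)·∏(1−qᵢ) over the active causes.
Enumerate both values of real transient source and weight by the priors:
  P(¬anomaly flag | ¬cosmic-ray hit) = 0.98·0.8 + 0.35966·0.2
        = 0.784000 + 0.071932 = 0.855932
The terms with real transient source present sum to 0.071932, so
  P(real transient source | ¬anomaly flag, ¬cosmic-ray hit) = 0.071932 / 0.855932 ≈ 0.084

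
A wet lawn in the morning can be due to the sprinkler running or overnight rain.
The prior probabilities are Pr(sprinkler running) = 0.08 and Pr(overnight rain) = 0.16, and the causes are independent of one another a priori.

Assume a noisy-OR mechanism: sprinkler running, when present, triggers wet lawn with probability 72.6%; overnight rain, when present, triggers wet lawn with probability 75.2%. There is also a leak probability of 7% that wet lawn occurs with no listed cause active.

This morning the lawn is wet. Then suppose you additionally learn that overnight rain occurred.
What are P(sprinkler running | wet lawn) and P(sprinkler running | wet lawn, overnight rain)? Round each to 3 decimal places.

P(sprinkler running | wet lawn) ≈ 0.271; P(sprinkler running | wet lawn, overnight rain) ≈ 0.096

Under noisy-OR, P(wet lawn | causes) = 1 − (1−0.07)·∏(1−qᵢ) over the active causes.
Enumerate the 4 (sprinkler running, overnight rain) configurations and weight by the priors:
  P(wet lawn) = 0.07*0.92*0.84 + 0.76936*0.92*0.16 + 0.74518*0.08*0.84 + 0.936805*0.08*0.16
        = 0.054096 + 0.113250 + 0.050076 + 0.011991 = 0.229413
Configurations with sprinkler running contribute 0.062067, so
  P(sprinkler running | wet lawn) = 0.062067 / 0.229413 ≈ 0.271

Now condition on the additional information:
P(wet lawn | overnight rain) = 0.76936×0.92 + 0.936805×0.08 = 0.707811 + 0.074944 = 0.782755
Restricting to configurations with sprinkler running present: 0.936805×0.08 = 0.074944.
So P(sprinkler running | wet lawn, overnight rain) = 0.074944/0.782755 ≈ 0.096.
The drop from 0.271 to 0.096 is the explaining-away (discounting) effect.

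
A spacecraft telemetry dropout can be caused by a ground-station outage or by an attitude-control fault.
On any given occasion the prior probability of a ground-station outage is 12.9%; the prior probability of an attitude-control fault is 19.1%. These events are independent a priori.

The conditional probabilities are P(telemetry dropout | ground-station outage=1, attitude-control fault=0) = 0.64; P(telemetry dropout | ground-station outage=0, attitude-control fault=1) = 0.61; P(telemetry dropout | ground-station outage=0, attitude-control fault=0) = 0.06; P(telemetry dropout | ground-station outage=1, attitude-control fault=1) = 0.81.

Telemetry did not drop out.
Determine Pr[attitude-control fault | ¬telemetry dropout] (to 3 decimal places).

Pr[attitude-control fault | ¬telemetry dropout] ≈ 0.090

P(¬telemetry dropout) = 0.94·0.871·0.809 + 0.39·0.871·0.191 + 0.36·0.129·0.809 + 0.19·0.129·0.191 = 0.662361 + 0.064881 + 0.037570 + 0.004681 = 0.769493
The attitude-control fault-present share is 0.064881 + 0.004681 = 0.069562.
P(attitude-control fault | ¬telemetry dropout) = 0.069562 / 0.769493 ≈ 0.090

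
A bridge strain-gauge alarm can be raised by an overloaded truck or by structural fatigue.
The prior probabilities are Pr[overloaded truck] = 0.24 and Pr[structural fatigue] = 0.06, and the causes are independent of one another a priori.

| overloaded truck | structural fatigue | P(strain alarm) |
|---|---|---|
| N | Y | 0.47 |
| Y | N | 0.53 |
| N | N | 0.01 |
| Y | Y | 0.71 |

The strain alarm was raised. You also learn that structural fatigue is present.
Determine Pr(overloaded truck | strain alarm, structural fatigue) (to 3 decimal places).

Pr(overloaded truck | strain alarm, structural fatigue) ≈ 0.323

By total probability over both values of overloaded truck:
  P(strain alarm | structural fatigue) = 0.47*0.76 + 0.71*0.24
        = 0.357200 + 0.170400 = 0.527600
Keeping only the overloaded truck-present terms gives 0.170400, so
  P(overloaded truck | strain alarm, structural fatigue) = 0.170400 / 0.527600 ≈ 0.323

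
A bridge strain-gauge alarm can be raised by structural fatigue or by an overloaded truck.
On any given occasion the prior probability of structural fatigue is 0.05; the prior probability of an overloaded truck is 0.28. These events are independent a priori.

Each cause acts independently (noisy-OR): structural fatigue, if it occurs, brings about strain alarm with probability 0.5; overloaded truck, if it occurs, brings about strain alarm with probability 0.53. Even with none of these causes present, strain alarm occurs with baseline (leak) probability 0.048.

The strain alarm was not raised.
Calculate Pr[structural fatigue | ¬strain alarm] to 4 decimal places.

Pr[structural fatigue | ¬strain alarm] ≈ 0.0256

Under noisy-OR, P(strain alarm | causes) = 1 − (1−0.048)·∏(1−qᵢ) over the active causes.
By total probability over the 4 (structural fatigue, overloaded truck) configurations:
  P(¬strain alarm) = 0.952×0.95×0.72 + 0.44744×0.95×0.28 + 0.476×0.05×0.72 + 0.22372×0.05×0.28
        = 0.651168 + 0.119019 + 0.017136 + 0.003132 = 0.790455
Keeping only the structural fatigue-present terms gives 0.020268, so
  P(structural fatigue | ¬strain alarm) = 0.020268 / 0.790455 ≈ 0.0256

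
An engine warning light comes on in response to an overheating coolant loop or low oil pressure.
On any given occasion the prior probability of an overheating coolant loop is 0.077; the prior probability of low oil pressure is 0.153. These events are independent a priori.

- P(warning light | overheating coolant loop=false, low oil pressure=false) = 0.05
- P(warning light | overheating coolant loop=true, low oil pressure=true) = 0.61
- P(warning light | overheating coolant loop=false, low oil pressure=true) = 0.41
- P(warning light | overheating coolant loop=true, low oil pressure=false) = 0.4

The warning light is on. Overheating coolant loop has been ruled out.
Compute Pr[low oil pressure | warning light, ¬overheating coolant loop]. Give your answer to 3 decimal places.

Pr[low oil pressure | warning light, ¬overheating coolant loop] ≈ 0.597

P(warning light | ¬overheating coolant loop) = 0.05*0.847 + 0.41*0.153 = 0.042350 + 0.062730 = 0.105080
The low oil pressure-present share is 0.41*0.153 = 0.062730.
P(low oil pressure | warning light, ¬overheating coolant loop) = 0.062730 / 0.105080 ≈ 0.597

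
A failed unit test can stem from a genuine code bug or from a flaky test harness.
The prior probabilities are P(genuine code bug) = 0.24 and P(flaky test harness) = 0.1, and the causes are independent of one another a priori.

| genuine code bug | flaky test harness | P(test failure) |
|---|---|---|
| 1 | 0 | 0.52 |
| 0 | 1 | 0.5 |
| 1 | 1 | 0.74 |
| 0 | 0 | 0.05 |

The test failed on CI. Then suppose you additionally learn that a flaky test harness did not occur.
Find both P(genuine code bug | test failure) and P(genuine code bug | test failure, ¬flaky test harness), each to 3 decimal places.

P(genuine code bug | test failure) ≈ 0.643; P(genuine code bug | test failure, ¬flaky test harness) ≈ 0.767

Numerator (weight on configurations with genuine code bug): 0.112320 + 0.017760 = 0.130080
Normalizer over all consistent configurations: 0.05×0.76×0.9 + 0.5×0.76×0.1 + 0.52×0.24×0.9 + 0.74×0.24×0.1 = 0.202280
Posterior = 0.130080 / 0.202280 ≈ 0.643

Now also conditioning on flaky test harness≠true:
P(test failure | ¬flaky test harness) = 0.05×0.76 + 0.52×0.24 = 0.038000 + 0.124800 = 0.162800
The genuine code bug-present share is 0.52×0.24 = 0.124800.
So P(genuine code bug | test failure, ¬flaky test harness) = 0.124800/0.162800 ≈ 0.767.
Ruling out flaky test harness raises the posterior on genuine code bug — the flip side of explaining away.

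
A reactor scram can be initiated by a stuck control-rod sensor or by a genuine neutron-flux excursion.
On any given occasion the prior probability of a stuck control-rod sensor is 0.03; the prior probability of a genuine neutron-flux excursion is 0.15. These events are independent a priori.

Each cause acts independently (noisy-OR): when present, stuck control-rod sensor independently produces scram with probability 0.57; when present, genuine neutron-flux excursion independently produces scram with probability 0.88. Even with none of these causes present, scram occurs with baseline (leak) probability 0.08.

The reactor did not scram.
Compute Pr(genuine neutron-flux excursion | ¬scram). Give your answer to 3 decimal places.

Pr(genuine neutron-flux excursion | ¬scram) ≈ 0.021

Under noisy-OR, P(scram | causes) = 1 − (1−0.08)·∏(1−qᵢ) over the active causes.
Weight on genuine neutron-flux excursion=true, given the evidence: 0.016063 + 0.000214 = 0.016277
Normalizer over all consistent configurations: 0.92·0.97·0.85 + 0.1104·0.97·0.15 + 0.3956·0.03·0.85 + 0.047472·0.03·0.15 = 0.784905
P(genuine neutron-flux excursion | ¬scram) = 0.016277/0.784905 ≈ 0.021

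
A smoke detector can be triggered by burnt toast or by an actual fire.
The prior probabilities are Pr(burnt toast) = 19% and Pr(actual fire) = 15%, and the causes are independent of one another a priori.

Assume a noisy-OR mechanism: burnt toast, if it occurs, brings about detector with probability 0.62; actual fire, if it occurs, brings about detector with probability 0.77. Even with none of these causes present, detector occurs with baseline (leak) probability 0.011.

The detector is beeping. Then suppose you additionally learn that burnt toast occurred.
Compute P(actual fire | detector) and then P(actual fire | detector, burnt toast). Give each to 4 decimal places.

Under noisy-OR, P(detector | causes) = 1 − (1−0.011)·∏(1−qᵢ) over the active causes.
Sum P(detector|·) weighted by the priors over the 4 (burnt toast, actual fire) configurations:
  P(detector) = 0.011×0.81×0.85 + 0.77253×0.81×0.15 + 0.62418×0.19×0.85 + 0.913561×0.19×0.15
        = 0.007573 + 0.093862 + 0.100805 + 0.026036 = 0.228276
Keeping only the actual fire-present terms gives 0.119898, so
  P(actual fire | detector) = 0.119898 / 0.228276 ≈ 0.5252

Now condition on the additional information:
P(detector | burnt toast) = 0.62418*0.85 + 0.913561*0.15 = 0.530553 + 0.137034 = 0.667587
Of this, 0.137034 comes from 0.913561*0.15 (the actual fire=true cases).
P(actual fire | detector, burnt toast) = 0.137034 / 0.667587 ≈ 0.2053

P(actual fire | detector) ≈ 0.5252; P(actual fire | detector, burnt toast) ≈ 0.2053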